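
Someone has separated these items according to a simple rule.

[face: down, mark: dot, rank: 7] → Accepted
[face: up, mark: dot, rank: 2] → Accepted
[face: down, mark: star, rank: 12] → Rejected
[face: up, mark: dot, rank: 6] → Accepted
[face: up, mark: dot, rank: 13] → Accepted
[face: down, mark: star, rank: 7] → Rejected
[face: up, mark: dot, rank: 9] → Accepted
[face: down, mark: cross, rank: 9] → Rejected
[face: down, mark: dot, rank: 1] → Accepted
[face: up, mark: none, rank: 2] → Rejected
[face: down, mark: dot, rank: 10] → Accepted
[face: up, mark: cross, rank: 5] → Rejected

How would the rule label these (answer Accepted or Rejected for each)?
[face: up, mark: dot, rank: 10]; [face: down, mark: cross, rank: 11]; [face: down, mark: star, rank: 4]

Accepted, Rejected, Rejected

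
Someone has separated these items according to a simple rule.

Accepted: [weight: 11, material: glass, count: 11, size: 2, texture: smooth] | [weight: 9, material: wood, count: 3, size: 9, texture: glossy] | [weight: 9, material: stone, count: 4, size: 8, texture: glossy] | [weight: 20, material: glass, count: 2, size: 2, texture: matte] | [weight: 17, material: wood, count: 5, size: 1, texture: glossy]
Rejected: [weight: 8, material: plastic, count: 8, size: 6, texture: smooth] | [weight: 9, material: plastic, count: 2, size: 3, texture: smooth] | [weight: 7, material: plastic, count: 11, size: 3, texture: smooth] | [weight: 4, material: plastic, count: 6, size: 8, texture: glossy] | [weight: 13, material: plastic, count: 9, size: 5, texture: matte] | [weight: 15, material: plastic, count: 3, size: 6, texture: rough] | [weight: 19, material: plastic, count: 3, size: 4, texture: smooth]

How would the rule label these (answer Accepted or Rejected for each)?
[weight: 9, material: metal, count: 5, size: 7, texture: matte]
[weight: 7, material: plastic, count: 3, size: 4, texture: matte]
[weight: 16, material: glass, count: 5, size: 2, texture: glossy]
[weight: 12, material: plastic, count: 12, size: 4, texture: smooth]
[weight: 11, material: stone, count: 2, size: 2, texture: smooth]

The classifier is using: material is not plastic.
[weight: 9, material: metal, count: 5, size: 7, texture: matte]: Accepted (material is metal). [weight: 7, material: plastic, count: 3, size: 4, texture: matte]: Rejected (material is plastic). [weight: 16, material: glass, count: 5, size: 2, texture: glossy]: Accepted (material is glass). [weight: 12, material: plastic, count: 12, size: 4, texture: smooth]: Rejected (material is plastic). [weight: 11, material: stone, count: 2, size: 2, texture: smooth]: Accepted (material is stone).

Accepted, Rejected, Accepted, Rejected, Accepted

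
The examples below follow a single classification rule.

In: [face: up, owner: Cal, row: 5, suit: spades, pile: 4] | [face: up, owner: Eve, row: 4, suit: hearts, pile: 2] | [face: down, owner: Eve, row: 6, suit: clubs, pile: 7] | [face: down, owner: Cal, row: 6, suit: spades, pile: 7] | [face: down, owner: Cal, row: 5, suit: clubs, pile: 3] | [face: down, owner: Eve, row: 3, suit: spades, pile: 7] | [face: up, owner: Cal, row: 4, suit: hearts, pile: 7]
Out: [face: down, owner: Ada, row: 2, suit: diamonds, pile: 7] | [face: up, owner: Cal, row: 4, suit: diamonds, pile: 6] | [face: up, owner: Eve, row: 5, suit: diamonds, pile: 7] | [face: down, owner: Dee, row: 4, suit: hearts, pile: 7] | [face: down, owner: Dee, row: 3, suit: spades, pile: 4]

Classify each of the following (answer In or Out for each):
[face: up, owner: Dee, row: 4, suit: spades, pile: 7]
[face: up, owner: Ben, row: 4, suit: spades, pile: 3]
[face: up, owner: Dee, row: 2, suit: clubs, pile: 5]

Out, In, Out

One predicate separates the groups cleanly: suit is not diamonds AND owner is not Dee.
[face: up, owner: Dee, row: 4, suit: spades, pile: 7] — suit is spades, owner is Dee, hence Out. [face: up, owner: Ben, row: 4, suit: spades, pile: 3] — suit is spades, owner is Ben, hence In. [face: up, owner: Dee, row: 2, suit: clubs, pile: 5] — suit is clubs, owner is Dee, hence Out.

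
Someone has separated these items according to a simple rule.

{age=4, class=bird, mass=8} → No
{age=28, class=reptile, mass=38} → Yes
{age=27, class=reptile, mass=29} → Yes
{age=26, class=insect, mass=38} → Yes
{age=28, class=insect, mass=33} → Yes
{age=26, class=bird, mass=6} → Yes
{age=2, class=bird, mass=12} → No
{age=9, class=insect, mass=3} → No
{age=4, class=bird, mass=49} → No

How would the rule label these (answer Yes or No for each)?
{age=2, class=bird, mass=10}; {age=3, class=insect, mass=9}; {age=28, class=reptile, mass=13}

The rule appears to be: age ≥ 26.
{age=2, class=bird, mass=10} — age = 2, hence No. {age=3, class=insect, mass=9} — age = 3, hence No. {age=28, class=reptile, mass=13} — age = 28, hence Yes.

No, No, Yes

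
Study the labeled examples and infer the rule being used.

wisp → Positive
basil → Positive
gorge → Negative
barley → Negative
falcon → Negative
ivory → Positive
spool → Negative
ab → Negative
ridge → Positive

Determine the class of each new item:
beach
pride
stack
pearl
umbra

Negative, Positive, Negative, Negative, Negative

The distinguishing property — contains 'i' — holds for all the 'Positive' cases and none of the 'Negative' cases.
beach → no 'i' → Negative.
pride → has 'i' → Positive.
stack → no 'i' → Negative.
pearl → no 'i' → Negative.
umbra → no 'i' → Negative.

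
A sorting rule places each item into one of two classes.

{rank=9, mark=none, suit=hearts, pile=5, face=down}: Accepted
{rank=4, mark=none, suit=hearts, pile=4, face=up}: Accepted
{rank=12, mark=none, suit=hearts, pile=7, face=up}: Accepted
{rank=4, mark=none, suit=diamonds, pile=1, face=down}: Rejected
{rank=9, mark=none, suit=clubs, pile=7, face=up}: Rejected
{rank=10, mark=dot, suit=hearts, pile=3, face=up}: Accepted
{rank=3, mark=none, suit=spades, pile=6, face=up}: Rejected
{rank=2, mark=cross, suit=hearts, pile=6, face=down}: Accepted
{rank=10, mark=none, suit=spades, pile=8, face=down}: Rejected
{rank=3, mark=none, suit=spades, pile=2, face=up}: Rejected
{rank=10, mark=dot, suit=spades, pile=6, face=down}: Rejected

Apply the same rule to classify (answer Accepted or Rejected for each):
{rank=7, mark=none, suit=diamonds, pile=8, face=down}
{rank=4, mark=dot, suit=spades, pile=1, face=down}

The rule appears to be: suit is hearts.
{rank=7, mark=none, suit=diamonds, pile=8, face=down}: Rejected (suit is diamonds). {rank=4, mark=dot, suit=spades, pile=1, face=down}: Rejected (suit is spades).

Rejected, Rejected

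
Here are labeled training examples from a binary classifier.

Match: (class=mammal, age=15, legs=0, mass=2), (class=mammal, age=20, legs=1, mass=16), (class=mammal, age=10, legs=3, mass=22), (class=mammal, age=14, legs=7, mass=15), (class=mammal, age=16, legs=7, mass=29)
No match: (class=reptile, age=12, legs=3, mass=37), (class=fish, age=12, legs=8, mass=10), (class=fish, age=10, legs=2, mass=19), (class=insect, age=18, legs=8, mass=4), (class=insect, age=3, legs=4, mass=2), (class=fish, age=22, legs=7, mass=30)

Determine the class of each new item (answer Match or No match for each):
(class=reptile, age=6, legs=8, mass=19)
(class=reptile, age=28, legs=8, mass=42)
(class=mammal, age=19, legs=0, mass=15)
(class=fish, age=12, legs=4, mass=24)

No match, No match, Match, No match

One predicate separates the groups cleanly: class is mammal.
No match: (class=reptile, age=6, legs=8, mass=19), since class is reptile.
No match: (class=reptile, age=28, legs=8, mass=42), since class is reptile.
Match: (class=mammal, age=19, legs=0, mass=15), since class is mammal.
No match: (class=fish, age=12, legs=4, mass=24), since class is fish.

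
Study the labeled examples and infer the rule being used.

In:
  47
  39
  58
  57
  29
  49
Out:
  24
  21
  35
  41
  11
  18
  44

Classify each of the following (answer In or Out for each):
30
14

The distinguishing property — digit sum ≥ 10 — holds for all the 'In' cases and none of the 'Out' cases.
30 — digit sum 3+0 = 3, hence Out.
14 — digit sum 1+4 = 5, hence Out.

Out, Out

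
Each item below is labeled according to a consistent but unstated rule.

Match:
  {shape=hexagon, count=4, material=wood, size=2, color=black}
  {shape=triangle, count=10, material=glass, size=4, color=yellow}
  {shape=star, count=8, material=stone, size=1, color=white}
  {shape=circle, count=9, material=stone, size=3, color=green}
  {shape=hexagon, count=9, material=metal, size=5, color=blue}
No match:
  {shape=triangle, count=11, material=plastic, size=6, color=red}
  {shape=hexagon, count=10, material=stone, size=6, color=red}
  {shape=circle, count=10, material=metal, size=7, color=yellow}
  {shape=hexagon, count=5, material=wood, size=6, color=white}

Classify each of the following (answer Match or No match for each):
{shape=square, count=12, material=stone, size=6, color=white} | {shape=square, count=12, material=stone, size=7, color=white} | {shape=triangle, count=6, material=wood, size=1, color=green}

The pattern is that an item is 'Match' exactly when: size ≤ 5.

No match, No match, Match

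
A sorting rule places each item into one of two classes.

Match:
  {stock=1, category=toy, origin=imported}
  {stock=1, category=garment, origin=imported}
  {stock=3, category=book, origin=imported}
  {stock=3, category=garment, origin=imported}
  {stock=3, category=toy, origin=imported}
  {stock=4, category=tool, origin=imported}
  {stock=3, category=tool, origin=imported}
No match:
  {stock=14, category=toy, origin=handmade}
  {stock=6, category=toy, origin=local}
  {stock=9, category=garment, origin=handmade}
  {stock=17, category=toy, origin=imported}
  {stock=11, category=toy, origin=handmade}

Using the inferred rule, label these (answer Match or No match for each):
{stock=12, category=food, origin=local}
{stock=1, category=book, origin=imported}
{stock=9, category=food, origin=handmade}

No match, Match, No match

The rule appears to be: stock ≤ 4.
{stock=12, category=food, origin=local}: stock = 12, does not fit → No match.
{stock=1, category=book, origin=imported}: stock = 1, qualifies → Match.
{stock=9, category=food, origin=handmade}: stock = 9, does not fit → No match.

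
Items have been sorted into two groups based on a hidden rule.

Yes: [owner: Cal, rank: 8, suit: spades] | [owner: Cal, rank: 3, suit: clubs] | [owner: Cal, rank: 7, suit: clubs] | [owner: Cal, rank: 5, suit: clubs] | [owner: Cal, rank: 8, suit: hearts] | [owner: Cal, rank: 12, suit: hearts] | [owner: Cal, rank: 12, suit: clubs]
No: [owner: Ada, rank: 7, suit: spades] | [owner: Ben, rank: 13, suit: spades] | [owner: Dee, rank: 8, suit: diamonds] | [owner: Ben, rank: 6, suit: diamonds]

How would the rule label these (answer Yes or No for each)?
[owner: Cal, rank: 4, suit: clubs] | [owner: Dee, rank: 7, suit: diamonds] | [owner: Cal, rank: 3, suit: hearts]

Yes, No, Yes

The simplest hypothesis consistent with all the labels is: owner is Cal.
Yes: [owner: Cal, rank: 4, suit: clubs], since owner is Cal. No: [owner: Dee, rank: 7, suit: diamonds], since owner is Dee. Yes: [owner: Cal, rank: 3, suit: hearts], since owner is Cal.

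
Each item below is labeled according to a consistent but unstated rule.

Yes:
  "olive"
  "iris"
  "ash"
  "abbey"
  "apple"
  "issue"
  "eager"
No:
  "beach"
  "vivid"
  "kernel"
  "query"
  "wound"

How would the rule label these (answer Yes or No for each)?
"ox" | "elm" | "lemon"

Yes, Yes, No

'Yes' ⟺ starts with a vowel.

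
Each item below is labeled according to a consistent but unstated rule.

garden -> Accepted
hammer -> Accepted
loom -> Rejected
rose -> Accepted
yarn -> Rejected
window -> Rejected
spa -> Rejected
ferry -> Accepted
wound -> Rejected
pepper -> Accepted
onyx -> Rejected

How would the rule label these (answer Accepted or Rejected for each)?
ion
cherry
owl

The pattern is that an item is 'Accepted' exactly when: contains 'e'.
ion: no 'e' — does not pass, so Rejected.
cherry: has 'e' — passes, so Accepted.
owl: no 'e' — does not pass, so Rejected.

Rejected, Accepted, Rejected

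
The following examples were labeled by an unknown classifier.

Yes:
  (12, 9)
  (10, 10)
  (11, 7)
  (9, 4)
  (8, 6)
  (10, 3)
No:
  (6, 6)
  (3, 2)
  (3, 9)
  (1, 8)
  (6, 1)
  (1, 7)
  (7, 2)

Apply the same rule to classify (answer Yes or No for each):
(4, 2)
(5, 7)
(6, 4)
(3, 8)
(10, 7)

No, No, No, No, Yes

'Yes' ⟺ sum ≥ 13.
(4, 2) → 4+2 = 6 → No.
(5, 7) → 5+7 = 12 → No.
(6, 4) → 6+4 = 10 → No.
(3, 8) → 3+8 = 11 → No.
(10, 7) → 10+7 = 17 → Yes.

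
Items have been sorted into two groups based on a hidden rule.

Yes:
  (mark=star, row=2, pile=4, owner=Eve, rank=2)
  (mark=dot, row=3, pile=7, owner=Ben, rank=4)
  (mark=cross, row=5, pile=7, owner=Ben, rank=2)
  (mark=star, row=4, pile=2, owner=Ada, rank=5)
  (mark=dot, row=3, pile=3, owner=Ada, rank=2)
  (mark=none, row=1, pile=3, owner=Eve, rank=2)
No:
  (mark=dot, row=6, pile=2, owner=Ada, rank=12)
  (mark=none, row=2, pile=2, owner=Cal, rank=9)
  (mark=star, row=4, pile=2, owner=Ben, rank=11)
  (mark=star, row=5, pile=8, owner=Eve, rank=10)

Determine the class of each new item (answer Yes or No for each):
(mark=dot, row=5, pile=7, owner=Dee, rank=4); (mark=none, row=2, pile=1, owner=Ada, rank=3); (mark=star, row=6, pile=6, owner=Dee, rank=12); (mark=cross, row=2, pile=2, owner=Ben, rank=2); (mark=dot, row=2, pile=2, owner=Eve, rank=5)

Yes, Yes, No, Yes, Yes

The common property of the 'Yes' items is: rank ≤ 5. No 'No' item has it.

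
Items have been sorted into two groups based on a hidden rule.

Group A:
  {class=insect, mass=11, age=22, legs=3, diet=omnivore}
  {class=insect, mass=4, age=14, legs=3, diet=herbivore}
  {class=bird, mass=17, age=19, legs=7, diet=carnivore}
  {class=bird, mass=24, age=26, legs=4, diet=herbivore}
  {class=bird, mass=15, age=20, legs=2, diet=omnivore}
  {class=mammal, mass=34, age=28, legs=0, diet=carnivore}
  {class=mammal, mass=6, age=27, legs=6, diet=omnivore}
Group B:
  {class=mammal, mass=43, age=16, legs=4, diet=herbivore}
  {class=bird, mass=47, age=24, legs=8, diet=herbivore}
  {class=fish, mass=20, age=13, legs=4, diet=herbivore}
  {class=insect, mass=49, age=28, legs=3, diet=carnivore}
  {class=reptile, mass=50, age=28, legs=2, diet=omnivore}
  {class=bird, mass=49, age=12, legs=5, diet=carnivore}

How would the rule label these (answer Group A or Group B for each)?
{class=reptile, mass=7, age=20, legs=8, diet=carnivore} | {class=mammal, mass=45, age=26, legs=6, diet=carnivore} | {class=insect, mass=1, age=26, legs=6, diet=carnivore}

All 'Group A' examples share one property — mass ≤ 34 AND age ≥ 14 — and every 'Group B' example lacks it.

Group A, Group B, Group A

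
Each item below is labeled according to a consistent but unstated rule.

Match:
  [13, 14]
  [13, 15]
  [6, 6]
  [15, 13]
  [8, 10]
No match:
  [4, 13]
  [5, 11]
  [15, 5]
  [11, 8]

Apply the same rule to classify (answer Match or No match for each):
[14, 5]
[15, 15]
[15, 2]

No match, Match, No match

A rule that fits every label: |first − second| ≤ 2 — true of each 'Match' example, false of each 'No match' one.
[14, 5]: |14−5| = 9, fails this test → No match.
[15, 15]: |15−15| = 0, meets the rule → Match.
[15, 2]: |15−2| = 13, fails this test → No match.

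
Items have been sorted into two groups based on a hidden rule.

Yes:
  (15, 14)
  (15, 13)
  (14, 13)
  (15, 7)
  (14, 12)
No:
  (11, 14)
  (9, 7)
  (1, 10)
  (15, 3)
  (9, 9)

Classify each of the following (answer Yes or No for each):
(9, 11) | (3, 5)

Every 'Yes' example satisfies: first > second AND sum ≥ 22. None of the 'No' examples do.
(9, 11): 9 < 11, 9+11 = 20 — does not satisfy this, so No.
(3, 5): 3 < 5, 3+5 = 8 — does not satisfy this, so No.

No, No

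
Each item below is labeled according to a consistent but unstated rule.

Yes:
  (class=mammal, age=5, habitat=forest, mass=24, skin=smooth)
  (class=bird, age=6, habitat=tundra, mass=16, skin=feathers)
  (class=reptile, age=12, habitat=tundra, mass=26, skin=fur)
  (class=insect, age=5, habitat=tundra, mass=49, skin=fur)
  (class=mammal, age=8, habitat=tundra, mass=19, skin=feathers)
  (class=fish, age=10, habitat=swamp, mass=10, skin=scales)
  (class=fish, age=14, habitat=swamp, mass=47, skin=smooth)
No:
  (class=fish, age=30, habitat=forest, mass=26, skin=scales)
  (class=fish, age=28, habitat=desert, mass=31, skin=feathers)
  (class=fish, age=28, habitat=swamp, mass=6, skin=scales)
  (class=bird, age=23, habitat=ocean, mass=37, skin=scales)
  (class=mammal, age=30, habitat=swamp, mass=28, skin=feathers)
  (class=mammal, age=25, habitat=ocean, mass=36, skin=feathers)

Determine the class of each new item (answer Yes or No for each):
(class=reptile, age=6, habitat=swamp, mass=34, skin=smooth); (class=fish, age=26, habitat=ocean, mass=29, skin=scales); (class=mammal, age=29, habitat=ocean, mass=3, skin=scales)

Every 'Yes' example satisfies: age ≤ 14. None of the 'No' examples do.
(class=reptile, age=6, habitat=swamp, mass=34, skin=smooth) → age = 6 → Yes. (class=fish, age=26, habitat=ocean, mass=29, skin=scales) → age = 26 → No. (class=mammal, age=29, habitat=ocean, mass=3, skin=scales) → age = 29 → No.

Yes, No, No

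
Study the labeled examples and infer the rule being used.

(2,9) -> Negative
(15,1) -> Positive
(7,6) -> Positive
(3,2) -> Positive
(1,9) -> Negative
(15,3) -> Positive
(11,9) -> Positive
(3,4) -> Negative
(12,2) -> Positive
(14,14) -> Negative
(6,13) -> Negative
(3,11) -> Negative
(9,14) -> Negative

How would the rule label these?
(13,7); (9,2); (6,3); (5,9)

Checking candidate rules against both groups, what survives is: first > second.
(13,7) — 13 > 7, hence Positive. (9,2) — 9 > 2, hence Positive. (6,3) — 6 > 3, hence Positive. (5,9) — 5 < 9, hence Negative.

Positive, Positive, Positive, Negative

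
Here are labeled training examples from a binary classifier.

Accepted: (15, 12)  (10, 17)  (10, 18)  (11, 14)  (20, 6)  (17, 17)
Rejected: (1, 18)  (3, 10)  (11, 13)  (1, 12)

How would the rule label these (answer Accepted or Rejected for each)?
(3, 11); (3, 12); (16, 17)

Rejected, Rejected, Accepted

The simplest hypothesis consistent with all the labels is: sum ≥ 25.
(3, 11): 3+11 = 14 — does not pass, so Rejected.
(3, 12): 3+12 = 15 — does not pass, so Rejected.
(16, 17): 16+17 = 33 — satisfies this, so Accepted.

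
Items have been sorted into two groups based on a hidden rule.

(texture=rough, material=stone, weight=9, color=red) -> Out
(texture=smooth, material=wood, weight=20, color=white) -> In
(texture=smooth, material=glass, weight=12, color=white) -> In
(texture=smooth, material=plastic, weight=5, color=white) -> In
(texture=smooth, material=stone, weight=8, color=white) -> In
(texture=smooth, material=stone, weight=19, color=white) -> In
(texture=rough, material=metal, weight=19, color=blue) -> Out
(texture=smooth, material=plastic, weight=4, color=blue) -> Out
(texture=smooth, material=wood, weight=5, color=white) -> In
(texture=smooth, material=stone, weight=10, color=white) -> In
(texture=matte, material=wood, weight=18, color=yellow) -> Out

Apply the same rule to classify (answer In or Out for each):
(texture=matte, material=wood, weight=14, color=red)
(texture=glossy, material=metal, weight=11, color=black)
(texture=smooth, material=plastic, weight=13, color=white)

The pattern is that an item is 'In' exactly when: color is white.
(texture=matte, material=wood, weight=14, color=red): color is red — does not fit, so Out. (texture=glossy, material=metal, weight=11, color=black): color is black — does not fit, so Out. (texture=smooth, material=plastic, weight=13, color=white): color is white — passes, so In.

Out, Out, In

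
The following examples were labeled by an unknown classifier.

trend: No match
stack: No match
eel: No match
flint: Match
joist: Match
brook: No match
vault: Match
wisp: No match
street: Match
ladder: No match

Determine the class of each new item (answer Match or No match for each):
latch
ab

No match, No match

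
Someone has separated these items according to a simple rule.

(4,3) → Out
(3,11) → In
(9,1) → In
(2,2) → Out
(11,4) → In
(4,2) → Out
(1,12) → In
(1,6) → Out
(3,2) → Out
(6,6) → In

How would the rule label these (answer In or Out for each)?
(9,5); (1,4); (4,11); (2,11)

In, Out, In, In

One predicate separates the groups cleanly: sum ≥ 10.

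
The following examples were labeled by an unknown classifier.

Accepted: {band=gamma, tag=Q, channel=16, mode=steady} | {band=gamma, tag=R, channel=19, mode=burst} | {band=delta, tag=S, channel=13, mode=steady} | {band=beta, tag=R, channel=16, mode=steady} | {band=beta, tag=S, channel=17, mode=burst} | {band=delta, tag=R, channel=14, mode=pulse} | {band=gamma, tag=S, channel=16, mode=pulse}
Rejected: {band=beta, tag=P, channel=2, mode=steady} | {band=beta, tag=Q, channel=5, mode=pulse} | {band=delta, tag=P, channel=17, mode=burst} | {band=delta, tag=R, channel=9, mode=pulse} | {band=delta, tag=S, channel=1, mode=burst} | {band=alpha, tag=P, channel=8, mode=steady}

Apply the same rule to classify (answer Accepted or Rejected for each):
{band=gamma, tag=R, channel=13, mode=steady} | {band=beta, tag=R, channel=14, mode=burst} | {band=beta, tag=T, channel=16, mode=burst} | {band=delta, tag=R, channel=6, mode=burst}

The pattern is that an item is 'Accepted' exactly when: tag is not P AND channel ≥ 13.
{band=gamma, tag=R, channel=13, mode=steady}: tag is R, channel = 13 — has this property, so Accepted. {band=beta, tag=R, channel=14, mode=burst}: tag is R, channel = 14 — has this property, so Accepted. {band=beta, tag=T, channel=16, mode=burst}: tag is T, channel = 16 — has this property, so Accepted. {band=delta, tag=R, channel=6, mode=burst}: tag is R, channel = 6 — fails this test, so Rejected.

Accepted, Accepted, Accepted, Rejected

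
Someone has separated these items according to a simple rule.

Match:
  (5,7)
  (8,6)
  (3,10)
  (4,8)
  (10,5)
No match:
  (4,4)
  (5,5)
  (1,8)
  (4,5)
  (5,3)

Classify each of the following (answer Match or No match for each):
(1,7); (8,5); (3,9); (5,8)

One predicate separates the groups cleanly: sum ≥ 12.
(1,7): 1+7 = 8, doesn't qualify → No match. (8,5): 8+5 = 13, meets the rule → Match. (3,9): 3+9 = 12, meets the rule → Match. (5,8): 5+8 = 13, meets the rule → Match.

No match, Match, Match, Match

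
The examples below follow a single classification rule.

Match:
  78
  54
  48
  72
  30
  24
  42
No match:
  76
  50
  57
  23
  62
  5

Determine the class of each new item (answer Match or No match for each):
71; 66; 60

Every 'Match' example satisfies: multiple of 6. None of the 'No match' examples do.
71: No match (71 = 6·11 + 5).
66: Match (66 = 6·11).
60: Match (60 = 6·10).

No match, Match, Match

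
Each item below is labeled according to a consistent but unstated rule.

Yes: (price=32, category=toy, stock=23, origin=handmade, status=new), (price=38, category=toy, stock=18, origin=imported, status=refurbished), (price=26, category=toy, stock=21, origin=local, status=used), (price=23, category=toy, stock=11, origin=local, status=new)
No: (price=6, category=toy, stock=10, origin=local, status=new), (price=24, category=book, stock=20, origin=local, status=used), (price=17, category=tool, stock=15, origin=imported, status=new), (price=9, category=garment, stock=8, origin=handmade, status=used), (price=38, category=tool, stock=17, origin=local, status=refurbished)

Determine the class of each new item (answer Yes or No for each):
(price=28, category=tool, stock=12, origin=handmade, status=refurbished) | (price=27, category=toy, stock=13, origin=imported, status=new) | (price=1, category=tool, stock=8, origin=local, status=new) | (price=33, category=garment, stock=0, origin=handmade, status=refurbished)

One predicate separates the groups cleanly: category is toy AND price ≥ 9.
(price=28, category=tool, stock=12, origin=handmade, status=refurbished) — category is tool, price = 28, hence No. (price=27, category=toy, stock=13, origin=imported, status=new) — category is toy, price = 27, hence Yes. (price=1, category=tool, stock=8, origin=local, status=new) — category is tool, price = 1, hence No. (price=33, category=garment, stock=0, origin=handmade, status=refurbished) — category is garment, price = 33, hence No.

No, Yes, No, No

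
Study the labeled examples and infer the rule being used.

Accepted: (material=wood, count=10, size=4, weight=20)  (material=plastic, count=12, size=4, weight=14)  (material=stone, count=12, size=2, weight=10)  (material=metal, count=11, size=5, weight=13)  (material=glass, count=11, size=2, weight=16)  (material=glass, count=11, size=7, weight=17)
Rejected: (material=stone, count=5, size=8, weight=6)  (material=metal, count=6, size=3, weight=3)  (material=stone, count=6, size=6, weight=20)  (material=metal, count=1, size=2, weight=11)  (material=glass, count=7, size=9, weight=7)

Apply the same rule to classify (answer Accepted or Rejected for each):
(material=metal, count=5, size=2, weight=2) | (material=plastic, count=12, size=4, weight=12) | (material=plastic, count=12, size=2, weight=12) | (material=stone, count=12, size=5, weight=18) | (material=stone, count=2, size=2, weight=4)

Rejected, Accepted, Accepted, Accepted, Rejected

The pattern is that an item is 'Accepted' exactly when: count ≥ 10.
(material=metal, count=5, size=2, weight=2): count = 5 — fails the rule, so Rejected.
(material=plastic, count=12, size=4, weight=12): count = 12 — passes, so Accepted.
(material=plastic, count=12, size=2, weight=12): count = 12 — passes, so Accepted.
(material=stone, count=12, size=5, weight=18): count = 12 — passes, so Accepted.
(material=stone, count=2, size=2, weight=4): count = 2 — fails the rule, so Rejected.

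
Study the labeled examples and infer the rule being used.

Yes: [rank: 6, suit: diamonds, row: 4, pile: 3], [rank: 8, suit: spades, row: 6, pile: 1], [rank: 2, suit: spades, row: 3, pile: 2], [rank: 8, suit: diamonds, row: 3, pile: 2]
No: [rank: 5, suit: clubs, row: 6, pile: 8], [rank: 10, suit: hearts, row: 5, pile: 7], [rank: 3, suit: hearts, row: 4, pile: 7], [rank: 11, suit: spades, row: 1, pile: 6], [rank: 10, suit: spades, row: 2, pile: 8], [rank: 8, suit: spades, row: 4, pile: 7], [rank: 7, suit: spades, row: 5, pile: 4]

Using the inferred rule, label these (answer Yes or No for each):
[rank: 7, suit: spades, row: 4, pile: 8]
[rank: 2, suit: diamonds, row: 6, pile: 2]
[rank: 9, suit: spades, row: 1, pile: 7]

The simplest hypothesis consistent with all the labels is: pile ≤ 3.
[rank: 7, suit: spades, row: 4, pile: 8] → pile = 8 → No.
[rank: 2, suit: diamonds, row: 6, pile: 2] → pile = 2 → Yes.
[rank: 9, suit: spades, row: 1, pile: 7] → pile = 7 → No.

No, Yes, No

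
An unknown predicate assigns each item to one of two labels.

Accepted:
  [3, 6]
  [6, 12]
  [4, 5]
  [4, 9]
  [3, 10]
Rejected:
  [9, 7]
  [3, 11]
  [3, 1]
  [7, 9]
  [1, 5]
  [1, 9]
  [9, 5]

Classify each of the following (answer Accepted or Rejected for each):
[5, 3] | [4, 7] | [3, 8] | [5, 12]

A rule that fits every label: product is even — true of each 'Accepted' example, false of each 'Rejected' one.
[5, 3]: 5·3 = 15, does not pass → Rejected. [4, 7]: 4·7 = 28, has this property → Accepted. [3, 8]: 3·8 = 24, has this property → Accepted. [5, 12]: 5·12 = 60, has this property → Accepted.

Rejected, Accepted, Accepted, Accepted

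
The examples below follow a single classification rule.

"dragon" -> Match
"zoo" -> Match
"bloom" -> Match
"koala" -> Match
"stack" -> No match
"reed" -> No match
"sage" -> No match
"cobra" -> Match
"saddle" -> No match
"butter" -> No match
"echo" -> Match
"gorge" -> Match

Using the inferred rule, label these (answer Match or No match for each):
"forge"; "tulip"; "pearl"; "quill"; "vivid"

Every 'Match' example satisfies: contains 'o'. None of the 'No match' examples do.
"forge" → has 'o' → Match.
"tulip" → no 'o' → No match.
"pearl" → no 'o' → No match.
"quill" → no 'o' → No match.
"vivid" → no 'o' → No match.

Match, No match, No match, No match, No match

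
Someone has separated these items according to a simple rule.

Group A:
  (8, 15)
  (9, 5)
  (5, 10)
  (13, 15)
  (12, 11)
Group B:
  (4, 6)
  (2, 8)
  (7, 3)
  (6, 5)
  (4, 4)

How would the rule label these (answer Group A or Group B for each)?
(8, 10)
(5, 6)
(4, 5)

Group A, Group B, Group B

The classifier is using: sum ≥ 14.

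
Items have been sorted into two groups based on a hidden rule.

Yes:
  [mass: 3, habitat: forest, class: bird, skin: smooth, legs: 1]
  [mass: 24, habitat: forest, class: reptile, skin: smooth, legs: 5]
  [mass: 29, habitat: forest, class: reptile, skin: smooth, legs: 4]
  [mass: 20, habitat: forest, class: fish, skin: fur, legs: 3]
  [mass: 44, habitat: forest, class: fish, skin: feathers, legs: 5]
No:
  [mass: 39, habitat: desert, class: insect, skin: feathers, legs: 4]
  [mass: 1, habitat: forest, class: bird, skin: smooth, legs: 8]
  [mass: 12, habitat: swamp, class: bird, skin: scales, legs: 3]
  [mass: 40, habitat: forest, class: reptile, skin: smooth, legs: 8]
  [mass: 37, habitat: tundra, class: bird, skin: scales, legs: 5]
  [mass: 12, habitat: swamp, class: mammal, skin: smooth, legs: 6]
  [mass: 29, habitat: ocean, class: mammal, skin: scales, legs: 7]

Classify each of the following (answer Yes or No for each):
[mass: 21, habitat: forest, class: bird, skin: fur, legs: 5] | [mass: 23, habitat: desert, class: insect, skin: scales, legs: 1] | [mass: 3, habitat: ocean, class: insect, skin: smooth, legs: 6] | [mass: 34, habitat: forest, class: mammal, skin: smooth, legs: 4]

All 'Yes' examples share one property — habitat is forest AND legs ≤ 5 — and every 'No' example lacks it.
[mass: 21, habitat: forest, class: bird, skin: fur, legs: 5] — habitat is forest, legs = 5, hence Yes. [mass: 23, habitat: desert, class: insect, skin: scales, legs: 1] — habitat is desert, legs = 1, hence No. [mass: 3, habitat: ocean, class: insect, skin: smooth, legs: 6] — habitat is ocean, legs = 6, hence No. [mass: 34, habitat: forest, class: mammal, skin: smooth, legs: 4] — habitat is forest, legs = 4, hence Yes.

Yes, No, No, Yes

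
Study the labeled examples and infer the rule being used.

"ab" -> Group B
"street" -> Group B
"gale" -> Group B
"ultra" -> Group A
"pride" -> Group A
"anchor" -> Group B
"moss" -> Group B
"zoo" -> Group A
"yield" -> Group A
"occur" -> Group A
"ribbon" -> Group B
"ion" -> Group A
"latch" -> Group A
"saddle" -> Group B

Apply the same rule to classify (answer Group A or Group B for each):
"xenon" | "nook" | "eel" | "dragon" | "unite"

The common property of the 'Group A' items is: odd length. No 'Group B' item has it.
"xenon": Group A (length 5).
"nook": Group B (length 4).
"eel": Group A (length 3).
"dragon": Group B (length 6).
"unite": Group A (length 5).

Group A, Group B, Group A, Group B, Group A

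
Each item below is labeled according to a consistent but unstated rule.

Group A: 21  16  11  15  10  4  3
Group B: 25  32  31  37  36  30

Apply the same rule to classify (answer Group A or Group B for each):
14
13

The pattern is that an item is 'Group A' exactly when: at most 21.
14 — 14 ≤ 21, hence Group A. 13 — 13 ≤ 21, hence Group A.

Group A, Group A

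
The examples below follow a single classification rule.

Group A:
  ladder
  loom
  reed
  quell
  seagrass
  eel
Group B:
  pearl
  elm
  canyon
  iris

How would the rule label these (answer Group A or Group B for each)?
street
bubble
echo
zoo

Every 'Group A' example satisfies: has a double letter. None of the 'Group B' examples do.
street: 'ee' doubled, satisfies this → Group A.
bubble: 'bb' doubled, satisfies this → Group A.
echo: no doubled letter, does not pass → Group B.
zoo: 'oo' doubled, satisfies this → Group A.

Group A, Group A, Group B, Group A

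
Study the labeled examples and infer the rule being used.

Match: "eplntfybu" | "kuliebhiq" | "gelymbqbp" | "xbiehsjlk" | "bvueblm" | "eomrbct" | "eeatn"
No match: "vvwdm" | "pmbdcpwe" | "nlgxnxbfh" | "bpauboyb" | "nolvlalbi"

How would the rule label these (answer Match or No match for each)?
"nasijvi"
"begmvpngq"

No match, Match

'Match' ⟺ odd length AND contains 'e'.
No match: "nasijvi", since length 7, no 'e'. Match: "begmvpngq", since length 9, has 'e'.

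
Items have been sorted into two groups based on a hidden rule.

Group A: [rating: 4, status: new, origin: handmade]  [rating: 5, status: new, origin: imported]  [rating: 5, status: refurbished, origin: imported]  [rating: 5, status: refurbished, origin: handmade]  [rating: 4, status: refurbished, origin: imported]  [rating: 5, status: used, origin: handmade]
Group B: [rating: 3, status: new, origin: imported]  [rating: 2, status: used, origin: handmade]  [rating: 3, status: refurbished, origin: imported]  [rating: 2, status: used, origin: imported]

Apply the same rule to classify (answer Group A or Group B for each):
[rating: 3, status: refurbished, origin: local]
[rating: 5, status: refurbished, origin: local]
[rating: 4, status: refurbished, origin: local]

Rule: rating ≥ 4. This holds for each 'Group A' example and fails for each 'Group B' one.
[rating: 3, status: refurbished, origin: local]: Group B (rating = 3). [rating: 5, status: refurbished, origin: local]: Group A (rating = 5). [rating: 4, status: refurbished, origin: local]: Group A (rating = 4).

Group B, Group A, Group A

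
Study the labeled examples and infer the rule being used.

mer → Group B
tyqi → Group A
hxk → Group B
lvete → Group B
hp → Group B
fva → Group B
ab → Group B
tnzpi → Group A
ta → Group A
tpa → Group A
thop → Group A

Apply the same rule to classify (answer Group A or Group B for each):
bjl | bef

Looking at the examples, the only property every 'Group A' case has and every 'Group B' case lacks is: starts with 't'.
bjl — starts with 'b', hence Group B. bef — starts with 'b', hence Group B.

Group B, Group B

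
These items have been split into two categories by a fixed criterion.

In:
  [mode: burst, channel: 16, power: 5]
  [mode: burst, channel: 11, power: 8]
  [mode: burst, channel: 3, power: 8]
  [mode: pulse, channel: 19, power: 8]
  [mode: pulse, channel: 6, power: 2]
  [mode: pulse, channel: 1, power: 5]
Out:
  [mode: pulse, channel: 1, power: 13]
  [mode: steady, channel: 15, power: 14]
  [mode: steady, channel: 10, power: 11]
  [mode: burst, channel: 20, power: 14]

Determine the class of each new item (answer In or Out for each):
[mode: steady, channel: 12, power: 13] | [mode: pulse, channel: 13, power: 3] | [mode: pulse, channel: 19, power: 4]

Out, In, In

The common property of the 'In' items is: power ≤ 8. No 'Out' item has it.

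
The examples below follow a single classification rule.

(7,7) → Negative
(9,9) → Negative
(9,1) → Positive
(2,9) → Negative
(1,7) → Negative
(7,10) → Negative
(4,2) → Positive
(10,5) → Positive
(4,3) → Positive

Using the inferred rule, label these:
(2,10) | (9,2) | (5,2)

Negative, Positive, Positive

The rule appears to be: first > second.
(2,10): Negative (2 < 10). (9,2): Positive (9 > 2). (5,2): Positive (5 > 2).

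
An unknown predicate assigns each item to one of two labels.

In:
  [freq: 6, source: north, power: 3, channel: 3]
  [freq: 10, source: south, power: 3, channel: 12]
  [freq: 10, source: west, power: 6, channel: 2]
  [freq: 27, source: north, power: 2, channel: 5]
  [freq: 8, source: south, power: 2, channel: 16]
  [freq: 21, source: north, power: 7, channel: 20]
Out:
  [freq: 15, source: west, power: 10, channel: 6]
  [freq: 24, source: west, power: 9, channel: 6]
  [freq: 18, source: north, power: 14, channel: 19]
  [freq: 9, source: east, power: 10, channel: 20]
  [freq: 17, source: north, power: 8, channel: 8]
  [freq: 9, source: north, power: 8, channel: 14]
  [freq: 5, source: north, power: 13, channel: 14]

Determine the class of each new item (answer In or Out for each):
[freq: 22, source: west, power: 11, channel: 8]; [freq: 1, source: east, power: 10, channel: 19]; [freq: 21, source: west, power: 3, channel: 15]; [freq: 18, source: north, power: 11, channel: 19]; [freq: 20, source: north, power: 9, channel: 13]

Out, Out, In, Out, Out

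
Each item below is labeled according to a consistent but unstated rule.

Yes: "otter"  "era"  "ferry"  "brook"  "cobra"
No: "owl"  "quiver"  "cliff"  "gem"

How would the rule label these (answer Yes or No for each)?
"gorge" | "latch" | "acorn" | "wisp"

Yes, No, Yes, No

The pattern is that an item is 'Yes' exactly when: odd length AND contains 'r'.
"gorge": length 5, has 'r' — fits, so Yes.
"latch": length 5, no 'r' — doesn't qualify, so No.
"acorn": length 5, has 'r' — fits, so Yes.
"wisp": length 4, no 'r' — doesn't qualify, so No.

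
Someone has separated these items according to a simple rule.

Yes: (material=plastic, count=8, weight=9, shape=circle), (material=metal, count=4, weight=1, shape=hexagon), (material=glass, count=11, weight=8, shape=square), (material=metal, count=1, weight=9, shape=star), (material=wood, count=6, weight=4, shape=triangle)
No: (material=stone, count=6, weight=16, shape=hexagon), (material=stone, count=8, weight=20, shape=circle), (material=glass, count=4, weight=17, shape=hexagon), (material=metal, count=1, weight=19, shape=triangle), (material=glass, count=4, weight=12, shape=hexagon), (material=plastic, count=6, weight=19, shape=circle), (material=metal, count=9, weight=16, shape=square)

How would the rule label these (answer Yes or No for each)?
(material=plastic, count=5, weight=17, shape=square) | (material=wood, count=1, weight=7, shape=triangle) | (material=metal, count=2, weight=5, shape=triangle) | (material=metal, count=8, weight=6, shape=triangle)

No, Yes, Yes, Yes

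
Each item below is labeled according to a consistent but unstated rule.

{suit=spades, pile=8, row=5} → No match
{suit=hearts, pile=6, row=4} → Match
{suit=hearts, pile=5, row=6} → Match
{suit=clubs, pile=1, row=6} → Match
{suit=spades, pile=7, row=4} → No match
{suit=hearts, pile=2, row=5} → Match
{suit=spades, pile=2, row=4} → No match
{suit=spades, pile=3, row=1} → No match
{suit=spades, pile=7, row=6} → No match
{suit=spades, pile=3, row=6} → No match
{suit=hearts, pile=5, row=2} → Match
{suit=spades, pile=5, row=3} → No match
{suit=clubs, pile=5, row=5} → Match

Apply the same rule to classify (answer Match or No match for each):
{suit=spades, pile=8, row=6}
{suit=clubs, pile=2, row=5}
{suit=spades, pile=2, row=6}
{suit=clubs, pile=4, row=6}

The distinguishing property — suit is not spades — holds for all the 'Match' cases and none of the 'No match' cases.
{suit=spades, pile=8, row=6}: suit is spades, does not satisfy this → No match. {suit=clubs, pile=2, row=5}: suit is clubs, satisfies this → Match. {suit=spades, pile=2, row=6}: suit is spades, does not satisfy this → No match. {suit=clubs, pile=4, row=6}: suit is clubs, satisfies this → Match.

No match, Match, No match, Match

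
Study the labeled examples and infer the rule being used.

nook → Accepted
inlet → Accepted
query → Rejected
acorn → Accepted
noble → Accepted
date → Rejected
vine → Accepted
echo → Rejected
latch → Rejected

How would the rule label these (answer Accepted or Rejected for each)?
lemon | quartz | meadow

Every 'Accepted' example satisfies: contains 'n'. None of the 'Rejected' examples do.
lemon: has 'n', fits → Accepted.
quartz: no 'n', lacks this property → Rejected.
meadow: no 'n', lacks this property → Rejected.

Accepted, Rejected, Rejected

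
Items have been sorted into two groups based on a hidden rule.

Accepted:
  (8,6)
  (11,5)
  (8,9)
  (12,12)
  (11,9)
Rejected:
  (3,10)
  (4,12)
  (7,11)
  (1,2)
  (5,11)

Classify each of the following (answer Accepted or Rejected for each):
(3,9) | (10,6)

Rejected, Accepted

A rule that fits every label: first ≥ 8 — true of each 'Accepted' example, false of each 'Rejected' one.
(3,9) — first 3, hence Rejected. (10,6) — first 10, hence Accepted.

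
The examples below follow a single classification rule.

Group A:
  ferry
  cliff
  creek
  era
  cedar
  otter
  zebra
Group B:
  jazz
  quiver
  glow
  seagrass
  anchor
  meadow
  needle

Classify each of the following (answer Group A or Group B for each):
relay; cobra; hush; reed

'Group A' ⟺ odd length.
Group A: relay, since length 5.
Group A: cobra, since length 5.
Group B: hush, since length 4.
Group B: reed, since length 4.

Group A, Group A, Group B, Group B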